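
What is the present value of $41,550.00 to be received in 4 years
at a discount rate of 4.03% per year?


Formula: PV = FV / (1 + r)^n
Substituting: PV = $41,550.00 / (1 + 0.0403)^4
Discount factor: (1.0403)^4 = 1.171209
PV = $41,550.00 / 1.171209 = $35,476.16

$35,476.16


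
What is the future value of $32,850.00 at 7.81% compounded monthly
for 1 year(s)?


Formula: FV = P * (1 + r/m)^(m*t)
Period rate: r/m = 0.0781 / 12 = 0.006508
Total periods: m*t = 12 * 1 = 12
Growth factor: (1 + 0.006508)^12 = 1.080957
FV = $32,850.00 * 1.080957 = $35,509.44

$35,509.44


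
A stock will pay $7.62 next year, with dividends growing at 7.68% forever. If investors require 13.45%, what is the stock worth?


Formula: P = D1 / (r - g)
Spread: r - g = 0.1345 - 0.0768 = 0.0577
Substituting: P = $7.62 / 0.0577
P = $132.06

$132.06


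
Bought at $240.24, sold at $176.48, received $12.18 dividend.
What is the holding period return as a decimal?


Formula: HPR = (P1 - P0 + D) / P0
Gain: $176.48 - $240.24 + $12.18 = -$51.58
HPR = -$51.58 / $240.24 = -0.2147

-0.2147


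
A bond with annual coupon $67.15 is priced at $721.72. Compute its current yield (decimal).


Formula: Current yield = annual coupon / price
Substituting: CY = $67.15 / $721.72
CY = 0.093042

0.093042


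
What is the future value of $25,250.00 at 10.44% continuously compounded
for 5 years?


Formula: FV = P * e^(r*t)
Exponent: r*t = 0.1044 * 5 = 0.522
e^(0.522) = 1.685395
FV = $25,250.00 * 1.685395 = $42,556.23

$42,556.23


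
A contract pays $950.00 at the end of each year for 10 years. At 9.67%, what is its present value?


Formula: PV = PMT * (1 - (1+r)^(-n)) / r
Discount factor: (1 + 0.0967)^(-10) = 0.397303
Bracket: 1 - 0.397303 = 0.602697
PV = $950.00 * 0.602697 / 0.0967 = $5,921.02

$5,921.02


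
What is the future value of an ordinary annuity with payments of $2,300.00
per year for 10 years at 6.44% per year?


Formula: FV = PMT * ((1+r)^n - 1) / r
Growth factor: (1 + 0.0644)^10 = 1.866589
Numerator: 1.866589 - 1 = 0.866589
FV = $2,300.00 * 0.866589 / 0.0644 = $30,949.60

$30,949.60


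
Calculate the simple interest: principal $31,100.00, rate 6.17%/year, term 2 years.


Formula: I = P * r * t
Substituting: I = $31,100.00 * 0.0617 * 2
Step: I = $31,100.00 * 0.1234
I = $3,837.74

$3,837.74


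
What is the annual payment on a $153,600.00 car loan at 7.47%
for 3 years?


Formula: PMT = PV * r / (1 - (1+r)^(-n))
Denominator: 1 - (1 + 0.0747)^(-3) = 0.194365
Numerator: $153,600.00 * 0.0747 = 11473.92
PMT = 11473.92 / 0.194365 = $59,032.81

$59,032.81


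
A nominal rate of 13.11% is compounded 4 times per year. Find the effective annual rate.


Formula: EAR = (1 + r/m)^m - 1
Period rate: r/m = 0.1311 / 4 = 0.032775
Compounding: (1 + 0.032775)^4 = 1.137687
EAR = 1.137687 - 1 = 0.137687

0.137687


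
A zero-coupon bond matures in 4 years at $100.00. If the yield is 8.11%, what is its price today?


Formula: Price = FV / (1 + r)^n
Substituting: Price = $100.00 / (1 + 0.0811)^4
Discount factor: (1.0811)^4 = 1.36604
Price = $100.00 / 1.36604 = $73.20

$73.20


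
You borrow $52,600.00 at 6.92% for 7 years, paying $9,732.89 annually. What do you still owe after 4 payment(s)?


Formula: Balance = PV*(1+r)^k - PMT*((1+r)^k - 1)/r
Growth: (1 + 0.0692)^4 = 1.30688
Accumulated factor: ((1+r)^k - 1)/r = 4.434686
Balance = $52,600.00 * 1.30688 - $9,732.89 * 4.434686
Balance = $25,579.59

$25,579.59


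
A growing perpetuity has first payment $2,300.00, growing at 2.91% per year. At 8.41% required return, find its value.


Formula: PV = C / (r - g)
Spread: r - g = 0.0841 - 0.0291 = 0.055
Substituting: PV = $2,300.00 / 0.055
PV = $41,818.18

$41,818.18


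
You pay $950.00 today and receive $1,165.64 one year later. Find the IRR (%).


Formula: IRR = C1/C0 - 1
Substituting: IRR = $1,165.64 / $950.00 - 1
Ratio: 1.226989 - 1 = 0.226989
IRR = 22.6989%

22.6989%


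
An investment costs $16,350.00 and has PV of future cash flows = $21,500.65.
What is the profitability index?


Formula: PI = PV(cash flows) / initial investment
Substituting: PI = $21,500.65 / $16,350.00
PI = 1.315

1.315


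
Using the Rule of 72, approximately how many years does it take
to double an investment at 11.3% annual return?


Formula: Years ≈ 72 / r
Substituting: Years ≈ 72 / 11.3
Years ≈ 6.4

6.4 years


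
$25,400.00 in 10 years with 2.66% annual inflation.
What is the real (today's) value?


Formula: Real value = nominal / (1 + inflation)^years
Price level: (1 + 0.0266)^10 = 1.300207
Real value = $25,400.00 / 1.300207 = $19,535.35

$19,535.35


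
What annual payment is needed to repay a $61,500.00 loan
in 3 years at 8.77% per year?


Formula: PMT = PV * r / (1 - (1+r)^(-n))
Denominator: 1 - (1 + 0.0877)^(-3) = 0.222908
Numerator: $61,500.00 * 0.0877 = 5393.55
PMT = 5393.55 / 0.222908 = $24,196.34

$24,196.34


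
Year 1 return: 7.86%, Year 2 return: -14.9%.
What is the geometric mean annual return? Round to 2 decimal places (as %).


Formula: Geometric mean = ((1+r1)*(1+r2))^(1/2) - 1
Product: (1 + 0.0786) * (1 + -0.149) = 1.0786 * 0.851 = 0.917889
Square root: 0.917889^0.5 = 0.958065
Geometric mean = 0.958065 - 1 = -0.041935
As percentage: -4.19%

-4.19%


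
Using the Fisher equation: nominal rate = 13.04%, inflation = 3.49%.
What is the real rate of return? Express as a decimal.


Formula: (1 + r_real) = (1 + r_nom) / (1 + inflation)
Substituting: (1 + r_real) = 1.1304 / 1.0349
(1 + r_real) = 1.092279
r_real = 1.092279 - 1 = 0.092279

0.092279


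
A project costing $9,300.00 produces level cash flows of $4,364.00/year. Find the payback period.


Formula: Payback = investment / annual cash flow
Substituting: Payback = $9,300.00 / $4,364.00
Payback = 2.1311 years

2.1311 years


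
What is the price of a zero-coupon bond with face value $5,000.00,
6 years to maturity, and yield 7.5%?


Formula: Price = FV / (1 + r)^n
Substituting: Price = $5,000.00 / (1 + 0.075)^6
Discount factor: (1.075)^6 = 1.543302
Price = $5,000.00 / 1.543302 = $3,239.81

$3,239.81


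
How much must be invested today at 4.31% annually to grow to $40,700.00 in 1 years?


Formula: PV = FV / (1 + r)^n
Substituting: PV = $40,700.00 / (1 + 0.0431)^1
Discount factor: (1.0431)^1 = 1.0431
PV = $40,700.00 / 1.0431 = $39,018.31

$39,018.31


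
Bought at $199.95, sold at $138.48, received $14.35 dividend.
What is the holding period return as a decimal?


Formula: HPR = (P1 - P0 + D) / P0
Gain: $138.48 - $199.95 + $14.35 = -$47.12
HPR = -$47.12 / $199.95 = -0.2357

-0.2357


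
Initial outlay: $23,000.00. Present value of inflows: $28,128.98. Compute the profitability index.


Formula: PI = PV(cash flows) / initial investment
Substituting: PI = $28,128.98 / $23,000.00
PI = 1.223

1.223


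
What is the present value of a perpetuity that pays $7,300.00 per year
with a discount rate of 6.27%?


Formula: PV = C / r
Substituting: PV = $7,300.00 / 0.0627
PV = $116,427.43

$116,427.43


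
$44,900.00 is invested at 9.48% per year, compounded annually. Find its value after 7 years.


Formula: FV = P * (1 + r)^n
Substituting: FV = $44,900.00 * (1 + 0.0948)^7
Growth factor: (1.0948)^7 = 1.88514
FV = $44,900.00 * 1.88514 = $84,642.77

$84,642.77


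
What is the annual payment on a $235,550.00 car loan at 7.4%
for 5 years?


Formula: PMT = PV * r / (1 - (1+r)^(-n))
Denominator: 1 - (1 + 0.074)^(-5) = 0.300192
Numerator: $235,550.00 * 0.074 = 17430.7
PMT = 17430.7 / 0.300192 = $58,065.08

$58,065.08


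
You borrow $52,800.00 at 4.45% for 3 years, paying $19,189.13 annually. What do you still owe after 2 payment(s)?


Formula: Balance = PV*(1+r)^k - PMT*((1+r)^k - 1)/r
Growth: (1 + 0.0445)^2 = 1.09098
Accumulated factor: ((1+r)^k - 1)/r = 2.0445
Balance = $52,800.00 * 1.09098 - $19,189.13 * 2.0445
Balance = $18,371.58

$18,371.58


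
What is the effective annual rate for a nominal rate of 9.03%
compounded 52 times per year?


Formula: EAR = (1 + r/m)^m - 1
Period rate: r/m = 0.0903 / 52 = 0.001737
Compounding: (1 + 0.001737)^52 = 1.094417
EAR = 1.094417 - 1 = 0.094417

0.094417


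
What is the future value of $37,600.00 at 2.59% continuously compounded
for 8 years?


Formula: FV = P * e^(r*t)
Exponent: r*t = 0.0259 * 8 = 0.2072
e^(0.2072) = 1.230229
FV = $37,600.00 * 1.230229 = $46,256.60

$46,256.60


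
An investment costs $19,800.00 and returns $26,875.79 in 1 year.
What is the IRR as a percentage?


Formula: IRR = C1/C0 - 1
Substituting: IRR = $26,875.79 / $19,800.00 - 1
Ratio: 1.357363 - 1 = 0.357363
IRR = 35.7363%

35.7363%


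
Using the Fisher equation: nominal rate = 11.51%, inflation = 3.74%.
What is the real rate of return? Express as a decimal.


Formula: (1 + r_real) = (1 + r_nom) / (1 + inflation)
Substituting: (1 + r_real) = 1.1151 / 1.0374
(1 + r_real) = 1.074899
r_real = 1.074899 - 1 = 0.074899

0.074899


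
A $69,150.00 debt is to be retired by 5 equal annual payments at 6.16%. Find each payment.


Formula: PMT = PV * r / (1 - (1+r)^(-n))
Denominator: 1 - (1 + 0.0616)^(-5) = 0.258356
Numerator: $69,150.00 * 0.0616 = 4259.64
PMT = 4259.64 / 0.258356 = $16,487.48

$16,487.48


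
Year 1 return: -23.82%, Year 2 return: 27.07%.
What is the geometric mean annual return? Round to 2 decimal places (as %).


Formula: Geometric mean = ((1+r1)*(1+r2))^(1/2) - 1
Product: (1 + -0.2382) * (1 + 0.2707) = 0.7618 * 1.2707 = 0.968019
Square root: 0.968019^0.5 = 0.98388
Geometric mean = 0.98388 - 1 = -0.01612
As percentage: -1.61%

-1.61%


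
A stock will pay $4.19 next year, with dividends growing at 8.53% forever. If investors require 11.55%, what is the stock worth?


Formula: P = D1 / (r - g)
Spread: r - g = 0.1155 - 0.0853 = 0.0302
Substituting: P = $4.19 / 0.0302
P = $138.74

$138.74


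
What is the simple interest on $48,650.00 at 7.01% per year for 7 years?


Formula: I = P * r * t
Substituting: I = $48,650.00 * 0.0701 * 7
Step: I = $48,650.00 * 0.4907
I = $23,872.56

$23,872.56


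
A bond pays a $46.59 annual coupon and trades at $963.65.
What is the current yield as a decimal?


Formula: Current yield = annual coupon / price
Substituting: CY = $46.59 / $963.65
CY = 0.048347

0.048347


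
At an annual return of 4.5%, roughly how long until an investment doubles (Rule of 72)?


Formula: Years ≈ 72 / r
Substituting: Years ≈ 72 / 4.5
Years ≈ 16.0

16.0 years


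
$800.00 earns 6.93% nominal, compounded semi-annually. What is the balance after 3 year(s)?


Formula: FV = P * (1 + r/m)^(m*t)
Period rate: r/m = 0.0693 / 2 = 0.03465
Total periods: m*t = 2 * 3 = 6
Growth factor: (1 + 0.03465)^6 = 1.226763
FV = $800.00 * 1.226763 = $981.41

$981.41


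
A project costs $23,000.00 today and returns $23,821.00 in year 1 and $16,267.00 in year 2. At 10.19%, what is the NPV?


Formula: NPV = C0 + C1/(1+r) + C2/(1+r)^2
Discount C1: $23,821.00 / (1 + 0.1019) = $21,618.11
Discount C2: $16,267.00 / (1 + 0.1019)^2 = $13,397.48
NPV = -$23,000.00 + $21,618.11 + $13,397.48 = $12,015.59

$12,015.59


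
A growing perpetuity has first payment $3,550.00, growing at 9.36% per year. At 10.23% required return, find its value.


Formula: PV = C / (r - g)
Spread: r - g = 0.1023 - 0.0936 = 0.0087
Substituting: PV = $3,550.00 / 0.0087
PV = $408,045.98

$408,045.98


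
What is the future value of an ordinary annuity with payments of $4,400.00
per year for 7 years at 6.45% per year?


Formula: FV = PMT * ((1+r)^n - 1) / r
Growth factor: (1 + 0.0645)^7 = 1.548887
Numerator: 1.548887 - 1 = 0.548887
FV = $4,400.00 * 0.548887 / 0.0645 = $37,443.44

$37,443.44


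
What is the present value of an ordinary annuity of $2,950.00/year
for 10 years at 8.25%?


Formula: PV = PMT * (1 - (1+r)^(-n)) / r
Discount factor: (1 + 0.0825)^(-10) = 0.452607
Bracket: 1 - 0.452607 = 0.547393
PV = $2,950.00 * 0.547393 / 0.0825 = $19,573.46

$19,573.46


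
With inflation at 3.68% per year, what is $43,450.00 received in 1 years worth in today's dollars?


Formula: Real value = nominal / (1 + inflation)^years
Price level: (1 + 0.0368)^1 = 1.0368
Real value = $43,450.00 / 1.0368 = $41,907.79

$41,907.79


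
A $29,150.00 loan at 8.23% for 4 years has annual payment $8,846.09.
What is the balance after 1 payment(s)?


Formula: Balance = PV*(1+r)^k - PMT*((1+r)^k - 1)/r
Growth: (1 + 0.0823)^1 = 1.0823
Accumulated factor: ((1+r)^k - 1)/r = 1.0
Balance = $29,150.00 * 1.0823 - $8,846.09 * 1.0
Balance = $22,702.96

$22,702.96


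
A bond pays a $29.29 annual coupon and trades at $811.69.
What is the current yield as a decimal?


Formula: Current yield = annual coupon / price
Substituting: CY = $29.29 / $811.69
CY = 0.036085

0.036085


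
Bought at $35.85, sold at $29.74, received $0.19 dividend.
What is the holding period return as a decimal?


Formula: HPR = (P1 - P0 + D) / P0
Gain: $29.74 - $35.85 + $0.19 = -$5.92
HPR = -$5.92 / $35.85 = -0.1651

-0.1651


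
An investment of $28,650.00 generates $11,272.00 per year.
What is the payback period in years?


Formula: Payback = investment / annual cash flow
Substituting: Payback = $28,650.00 / $11,272.00
Payback = 2.5417 years

2.5417 years


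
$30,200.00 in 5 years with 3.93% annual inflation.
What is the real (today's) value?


Formula: Real value = nominal / (1 + inflation)^years
Price level: (1 + 0.0393)^5 = 1.212564
Real value = $30,200.00 / 1.212564 = $24,905.90

$24,905.90


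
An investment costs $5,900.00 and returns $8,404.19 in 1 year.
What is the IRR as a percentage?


Formula: IRR = C1/C0 - 1
Substituting: IRR = $8,404.19 / $5,900.00 - 1
Ratio: 1.424439 - 1 = 0.424439
IRR = 42.4439%

42.4439%


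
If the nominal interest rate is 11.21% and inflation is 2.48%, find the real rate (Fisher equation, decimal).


Formula: (1 + r_real) = (1 + r_nom) / (1 + inflation)
Substituting: (1 + r_real) = 1.1121 / 1.0248
(1 + r_real) = 1.085187
r_real = 1.085187 - 1 = 0.085187

0.085187


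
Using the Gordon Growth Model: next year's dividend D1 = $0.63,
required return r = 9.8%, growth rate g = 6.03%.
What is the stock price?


Formula: P = D1 / (r - g)
Spread: r - g = 0.098 - 0.0603 = 0.0377
Substituting: P = $0.63 / 0.0377
P = $16.71

$16.71


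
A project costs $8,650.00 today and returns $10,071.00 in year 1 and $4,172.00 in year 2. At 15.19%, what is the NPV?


Formula: NPV = C0 + C1/(1+r) + C2/(1+r)^2
Discount C1: $10,071.00 / (1 + 0.1519) = $8,742.95
Discount C2: $4,172.00 / (1 + 0.1519)^2 = $3,144.23
NPV = -$8,650.00 + $8,742.95 + $3,144.23 = $3,237.18

$3,237.18


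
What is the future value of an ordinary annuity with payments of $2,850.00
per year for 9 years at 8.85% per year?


Formula: FV = PMT * ((1+r)^n - 1) / r
Growth factor: (1 + 0.0885)^9 = 2.145141
Numerator: 2.145141 - 1 = 1.145141
FV = $2,850.00 * 1.145141 / 0.0885 = $36,877.43

$36,877.43


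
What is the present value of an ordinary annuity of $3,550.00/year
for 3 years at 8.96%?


Formula: PV = PMT * (1 - (1+r)^(-n)) / r
Discount factor: (1 + 0.0896)^(-3) = 0.773034
Bracket: 1 - 0.773034 = 0.226966
PV = $3,550.00 * 0.226966 / 0.0896 = $8,992.51

$8,992.51


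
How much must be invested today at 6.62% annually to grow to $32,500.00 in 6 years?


Formula: PV = FV / (1 + r)^n
Substituting: PV = $32,500.00 / (1 + 0.0662)^6
Discount factor: (1.0662)^6 = 1.469035
PV = $32,500.00 / 1.469035 = $22,123.37

$22,123.37


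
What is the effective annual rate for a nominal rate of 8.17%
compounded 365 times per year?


Formula: EAR = (1 + r/m)^m - 1
Period rate: r/m = 0.0817 / 365 = 0.000224
Compounding: (1 + 0.000224)^365 = 1.08512
EAR = 1.08512 - 1 = 0.08512

0.08512


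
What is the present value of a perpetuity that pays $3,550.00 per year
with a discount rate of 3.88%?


Formula: PV = C / r
Substituting: PV = $3,550.00 / 0.0388
PV = $91,494.85

$91,494.85


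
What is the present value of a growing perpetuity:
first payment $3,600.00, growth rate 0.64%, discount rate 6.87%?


Formula: PV = C / (r - g)
Spread: r - g = 0.0687 - 0.0064 = 0.0623
Substituting: PV = $3,600.00 / 0.0623
PV = $57,784.91

$57,784.91


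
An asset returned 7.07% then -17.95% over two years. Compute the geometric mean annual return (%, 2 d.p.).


Formula: Geometric mean = ((1+r1)*(1+r2))^(1/2) - 1
Product: (1 + 0.0707) * (1 + -0.1795) = 1.0707 * 0.8205 = 0.878509
Square root: 0.878509^0.5 = 0.937288
Geometric mean = 0.937288 - 1 = -0.062712
As percentage: -6.27%

-6.27%


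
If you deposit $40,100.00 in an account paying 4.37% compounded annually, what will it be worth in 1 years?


Formula: FV = P * (1 + r)^n
Substituting: FV = $40,100.00 * (1 + 0.0437)^1
Growth factor: (1.0437)^1 = 1.0437
FV = $40,100.00 * 1.0437 = $41,852.37

$41,852.37


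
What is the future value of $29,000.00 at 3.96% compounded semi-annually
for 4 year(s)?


Formula: FV = P * (1 + r/m)^(m*t)
Period rate: r/m = 0.0396 / 2 = 0.0198
Total periods: m*t = 2 * 4 = 8
Growth factor: (1 + 0.0198)^8 = 1.169823
FV = $29,000.00 * 1.169823 = $33,924.86

$33,924.86


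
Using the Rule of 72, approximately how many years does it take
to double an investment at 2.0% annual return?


Formula: Years ≈ 72 / r
Substituting: Years ≈ 72 / 2.0
Years ≈ 36.0

36.0 years


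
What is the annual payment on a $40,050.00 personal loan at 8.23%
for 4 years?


Formula: PMT = PV * r / (1 - (1+r)^(-n))
Denominator: 1 - (1 + 0.0823)^(-4) = 0.271198
Numerator: $40,050.00 * 0.0823 = 3296.115
PMT = 3296.115 / 0.271198 = $12,153.89

$12,153.89


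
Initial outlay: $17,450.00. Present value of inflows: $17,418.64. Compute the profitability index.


Formula: PI = PV(cash flows) / initial investment
Substituting: PI = $17,418.64 / $17,450.00
PI = 0.9982

0.9982


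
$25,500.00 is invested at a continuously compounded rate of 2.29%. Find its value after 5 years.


Formula: FV = P * e^(r*t)
Exponent: r*t = 0.0229 * 5 = 0.1145
e^(0.1145) = 1.121313
FV = $25,500.00 * 1.121313 = $28,593.47

$28,593.47


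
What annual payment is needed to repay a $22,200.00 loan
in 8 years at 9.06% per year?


Formula: PMT = PV * r / (1 - (1+r)^(-n))
Denominator: 1 - (1 + 0.0906)^(-8) = 0.500338
Numerator: $22,200.00 * 0.0906 = 2011.32
PMT = 2011.32 / 0.500338 = $4,019.92

$4,019.92


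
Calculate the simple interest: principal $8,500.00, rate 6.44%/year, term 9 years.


Formula: I = P * r * t
Substituting: I = $8,500.00 * 0.0644 * 9
Step: I = $8,500.00 * 0.5796
I = $4,926.60

$4,926.60


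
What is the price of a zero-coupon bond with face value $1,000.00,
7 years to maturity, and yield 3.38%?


Formula: Price = FV / (1 + r)^n
Substituting: Price = $1,000.00 / (1 + 0.0338)^7
Discount factor: (1.0338)^7 = 1.261989
Price = $1,000.00 / 1.261989 = $792.40

$792.40


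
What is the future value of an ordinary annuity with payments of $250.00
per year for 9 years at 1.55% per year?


Formula: FV = PMT * ((1+r)^n - 1) / r
Growth factor: (1 + 0.0155)^9 = 1.148469
Numerator: 1.148469 - 1 = 0.148469
FV = $250.00 * 0.148469 / 0.0155 = $2,394.66

$2,394.66


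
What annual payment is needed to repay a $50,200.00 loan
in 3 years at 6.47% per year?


Formula: PMT = PV * r / (1 - (1+r)^(-n))
Denominator: 1 - (1 + 0.0647)^(-3) = 0.171451
Numerator: $50,200.00 * 0.0647 = 3247.94
PMT = 3247.94 / 0.171451 = $18,943.85

$18,943.85


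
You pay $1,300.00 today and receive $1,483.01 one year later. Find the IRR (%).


Formula: IRR = C1/C0 - 1
Substituting: IRR = $1,483.01 / $1,300.00 - 1
Ratio: 1.140777 - 1 = 0.140777
IRR = 14.0777%

14.0777%


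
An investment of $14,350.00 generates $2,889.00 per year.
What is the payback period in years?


Formula: Payback = investment / annual cash flow
Substituting: Payback = $14,350.00 / $2,889.00
Payback = 4.9671 years

4.9671 years


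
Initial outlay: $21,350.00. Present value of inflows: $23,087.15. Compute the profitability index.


Formula: PI = PV(cash flows) / initial investment
Substituting: PI = $23,087.15 / $21,350.00
PI = 1.0814

1.0814


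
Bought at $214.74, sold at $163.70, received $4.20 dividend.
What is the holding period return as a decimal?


Formula: HPR = (P1 - P0 + D) / P0
Gain: $163.70 - $214.74 + $4.20 = -$46.84
HPR = -$46.84 / $214.74 = -0.2181

-0.2181


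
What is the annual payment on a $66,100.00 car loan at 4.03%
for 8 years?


Formula: PMT = PV * r / (1 - (1+r)^(-n))
Denominator: 1 - (1 + 0.0403)^(-8) = 0.270994
Numerator: $66,100.00 * 0.0403 = 2663.83
PMT = 2663.83 / 0.270994 = $9,829.86

$9,829.86


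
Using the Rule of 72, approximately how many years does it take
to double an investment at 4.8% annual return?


Formula: Years ≈ 72 / r
Substituting: Years ≈ 72 / 4.8
Years ≈ 15.0

15.0 years


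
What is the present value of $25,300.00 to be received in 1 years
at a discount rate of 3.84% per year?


Formula: PV = FV / (1 + r)^n
Substituting: PV = $25,300.00 / (1 + 0.0384)^1
Discount factor: (1.0384)^1 = 1.0384
PV = $25,300.00 / 1.0384 = $24,364.41

$24,364.41


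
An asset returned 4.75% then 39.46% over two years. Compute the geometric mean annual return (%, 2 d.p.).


Formula: Geometric mean = ((1+r1)*(1+r2))^(1/2) - 1
Product: (1 + 0.0475) * (1 + 0.3946) = 1.0475 * 1.3946 = 1.460843
Square root: 1.460843^0.5 = 1.208654
Geometric mean = 1.208654 - 1 = 0.208654
As percentage: 20.87%

20.87%


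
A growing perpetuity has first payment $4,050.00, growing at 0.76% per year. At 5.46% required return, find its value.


Formula: PV = C / (r - g)
Spread: r - g = 0.0546 - 0.0076 = 0.047
Substituting: PV = $4,050.00 / 0.047
PV = $86,170.21

$86,170.21


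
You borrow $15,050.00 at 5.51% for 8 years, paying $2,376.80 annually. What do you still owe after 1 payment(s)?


Formula: Balance = PV*(1+r)^k - PMT*((1+r)^k - 1)/r
Growth: (1 + 0.0551)^1 = 1.0551
Accumulated factor: ((1+r)^k - 1)/r = 1.0
Balance = $15,050.00 * 1.0551 - $2,376.80 * 1.0
Balance = $13,502.46

$13,502.46


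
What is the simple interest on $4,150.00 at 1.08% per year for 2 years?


Formula: I = P * r * t
Substituting: I = $4,150.00 * 0.0108 * 2
Step: I = $4,150.00 * 0.0216
I = $89.64

$89.64


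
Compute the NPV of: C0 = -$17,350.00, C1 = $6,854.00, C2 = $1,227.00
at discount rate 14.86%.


Formula: NPV = C0 + C1/(1+r) + C2/(1+r)^2
Discount C1: $6,854.00 / (1 + 0.1486) = $5,967.26
Discount C2: $1,227.00 / (1 + 0.1486)^2 = $930.05
NPV = -$17,350.00 + $5,967.26 + $930.05 = -$10,452.68

-$10,452.68


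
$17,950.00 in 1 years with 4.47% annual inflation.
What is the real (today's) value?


Formula: Real value = nominal / (1 + inflation)^years
Price level: (1 + 0.0447)^1 = 1.0447
Real value = $17,950.00 / 1.0447 = $17,181.97

$17,181.97


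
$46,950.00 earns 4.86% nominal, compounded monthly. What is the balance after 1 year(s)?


Formula: FV = P * (1 + r/m)^(m*t)
Period rate: r/m = 0.0486 / 12 = 0.00405
Total periods: m*t = 12 * 1 = 12
Growth factor: (1 + 0.00405)^12 = 1.049697
FV = $46,950.00 * 1.049697 = $49,283.29

$49,283.29


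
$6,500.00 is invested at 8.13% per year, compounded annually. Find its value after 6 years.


Formula: FV = P * (1 + r)^n
Substituting: FV = $6,500.00 * (1 + 0.0813)^6
Growth factor: (1.0813)^6 = 1.59837
FV = $6,500.00 * 1.59837 = $10,389.40

$10,389.40


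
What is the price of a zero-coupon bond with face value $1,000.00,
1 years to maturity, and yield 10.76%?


Formula: Price = FV / (1 + r)^n
Substituting: Price = $1,000.00 / (1 + 0.1076)^1
Discount factor: (1.1076)^1 = 1.1076
Price = $1,000.00 / 1.1076 = $902.85

$902.85


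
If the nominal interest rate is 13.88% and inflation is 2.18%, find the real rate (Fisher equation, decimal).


Formula: (1 + r_real) = (1 + r_nom) / (1 + inflation)
Substituting: (1 + r_real) = 1.1388 / 1.0218
(1 + r_real) = 1.114504
r_real = 1.114504 - 1 = 0.114504

0.114504


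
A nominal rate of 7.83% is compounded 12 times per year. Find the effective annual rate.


Formula: EAR = (1 + r/m)^m - 1
Period rate: r/m = 0.0783 / 12 = 0.006525
Compounding: (1 + 0.006525)^12 = 1.081172
EAR = 1.081172 - 1 = 0.081172

0.081172


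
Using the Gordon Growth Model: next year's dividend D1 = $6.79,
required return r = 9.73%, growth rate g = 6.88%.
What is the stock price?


Formula: P = D1 / (r - g)
Spread: r - g = 0.0973 - 0.0688 = 0.0285
Substituting: P = $6.79 / 0.0285
P = $238.25

$238.25


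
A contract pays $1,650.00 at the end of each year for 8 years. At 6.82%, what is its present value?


Formula: PV = PMT * (1 - (1+r)^(-n)) / r
Discount factor: (1 + 0.0682)^(-8) = 0.589901
Bracket: 1 - 0.589901 = 0.410099
PV = $1,650.00 * 0.410099 / 0.0682 = $9,921.74

$9,921.74


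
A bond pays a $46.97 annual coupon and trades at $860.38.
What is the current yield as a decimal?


Formula: Current yield = annual coupon / price
Substituting: CY = $46.97 / $860.38
CY = 0.054592

0.054592


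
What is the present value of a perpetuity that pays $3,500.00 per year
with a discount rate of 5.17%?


Formula: PV = C / r
Substituting: PV = $3,500.00 / 0.0517
PV = $67,698.26

$67,698.26


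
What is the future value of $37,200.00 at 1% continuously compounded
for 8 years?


Formula: FV = P * e^(r*t)
Exponent: r*t = 0.01 * 8 = 0.08
e^(0.08) = 1.083287
FV = $37,200.00 * 1.083287 = $40,298.28

$40,298.28


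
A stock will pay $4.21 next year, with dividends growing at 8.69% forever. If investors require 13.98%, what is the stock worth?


Formula: P = D1 / (r - g)
Spread: r - g = 0.1398 - 0.0869 = 0.0529
Substituting: P = $4.21 / 0.0529
P = $79.58

$79.58


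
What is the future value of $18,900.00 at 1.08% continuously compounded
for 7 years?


Formula: FV = P * e^(r*t)
Exponent: r*t = 0.0108 * 7 = 0.0756
e^(0.0756) = 1.078531
FV = $18,900.00 * 1.078531 = $20,384.24

$20,384.24


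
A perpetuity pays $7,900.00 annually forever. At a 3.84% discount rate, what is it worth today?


Formula: PV = C / r
Substituting: PV = $7,900.00 / 0.0384
PV = $205,729.17

$205,729.17


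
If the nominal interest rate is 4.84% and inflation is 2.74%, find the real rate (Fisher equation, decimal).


Formula: (1 + r_real) = (1 + r_nom) / (1 + inflation)
Substituting: (1 + r_real) = 1.0484 / 1.0274
(1 + r_real) = 1.02044
r_real = 1.02044 - 1 = 0.02044

0.02044


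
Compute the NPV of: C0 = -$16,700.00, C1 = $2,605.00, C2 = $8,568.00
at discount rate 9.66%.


Formula: NPV = C0 + C1/(1+r) + C2/(1+r)^2
Discount C1: $2,605.00 / (1 + 0.0966) = $2,375.52
Discount C2: $8,568.00 / (1 + 0.0966)^2 = $7,124.97
NPV = -$16,700.00 + $2,375.52 + $7,124.97 = -$7,199.51

-$7,199.51


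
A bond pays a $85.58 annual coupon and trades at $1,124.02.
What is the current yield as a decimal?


Formula: Current yield = annual coupon / price
Substituting: CY = $85.58 / $1,124.02
CY = 0.076137

0.076137


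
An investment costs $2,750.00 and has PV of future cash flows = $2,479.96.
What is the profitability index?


Formula: PI = PV(cash flows) / initial investment
Substituting: PI = $2,479.96 / $2,750.00
PI = 0.9018

0.9018


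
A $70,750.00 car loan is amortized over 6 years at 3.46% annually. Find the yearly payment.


Formula: PMT = PV * r / (1 - (1+r)^(-n))
Denominator: 1 - (1 + 0.0346)^(-6) = 0.18461
Numerator: $70,750.00 * 0.0346 = 2447.95
PMT = 2447.95 / 0.18461 = $13,260.09

$13,260.09


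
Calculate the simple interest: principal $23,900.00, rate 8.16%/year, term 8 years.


Formula: I = P * r * t
Substituting: I = $23,900.00 * 0.0816 * 8
Step: I = $23,900.00 * 0.6528
I = $15,601.92

$15,601.92


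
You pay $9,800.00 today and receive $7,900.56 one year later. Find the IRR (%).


Formula: IRR = C1/C0 - 1
Substituting: IRR = $7,900.56 / $9,800.00 - 1
Ratio: 0.80618 - 1 = -0.19382
IRR = -19.382%

-19.382%


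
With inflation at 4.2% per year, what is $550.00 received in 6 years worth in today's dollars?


Formula: Real value = nominal / (1 + inflation)^years
Price level: (1 + 0.042)^6 = 1.279989
Real value = $550.00 / 1.279989 = $429.69

$429.69


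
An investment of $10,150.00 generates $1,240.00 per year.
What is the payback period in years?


Formula: Payback = investment / annual cash flow
Substituting: Payback = $10,150.00 / $1,240.00
Payback = 8.1855 years

8.1855 years


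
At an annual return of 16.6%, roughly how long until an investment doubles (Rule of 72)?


Formula: Years ≈ 72 / r
Substituting: Years ≈ 72 / 16.6
Years ≈ 4.3

4.3 years


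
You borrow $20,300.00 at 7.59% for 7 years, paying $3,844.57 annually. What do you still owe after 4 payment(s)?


Formula: Balance = PV*(1+r)^k - PMT*((1+r)^k - 1)/r
Growth: (1 + 0.0759)^4 = 1.339947
Accumulated factor: ((1+r)^k - 1)/r = 4.47888
Balance = $20,300.00 * 1.339947 - $3,844.57 * 4.47888
Balance = $9,981.56

$9,981.56


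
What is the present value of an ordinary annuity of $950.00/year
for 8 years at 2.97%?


Formula: PV = PMT * (1 - (1+r)^(-n)) / r
Discount factor: (1 + 0.0297)^(-8) = 0.791251
Bracket: 1 - 0.791251 = 0.208749
PV = $950.00 * 0.208749 / 0.0297 = $6,677.16

$6,677.16


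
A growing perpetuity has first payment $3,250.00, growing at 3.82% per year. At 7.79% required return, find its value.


Formula: PV = C / (r - g)
Spread: r - g = 0.0779 - 0.0382 = 0.0397
Substituting: PV = $3,250.00 / 0.0397
PV = $81,863.98

$81,863.98


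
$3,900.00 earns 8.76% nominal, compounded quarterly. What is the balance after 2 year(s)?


Formula: FV = P * (1 + r/m)^(m*t)
Period rate: r/m = 0.0876 / 4 = 0.0219
Total periods: m*t = 4 * 2 = 8
Growth factor: (1 + 0.0219)^8 = 1.189234
FV = $3,900.00 * 1.189234 = $4,638.01

$4,638.01


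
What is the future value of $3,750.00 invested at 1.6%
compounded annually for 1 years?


Formula: FV = P * (1 + r)^n
Substituting: FV = $3,750.00 * (1 + 0.016)^1
Growth factor: (1.016)^1 = 1.016
FV = $3,750.00 * 1.016 = $3,810.00

$3,810.00


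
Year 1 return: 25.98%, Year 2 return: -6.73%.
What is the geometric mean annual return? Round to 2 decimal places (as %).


Formula: Geometric mean = ((1+r1)*(1+r2))^(1/2) - 1
Product: (1 + 0.2598) * (1 + -0.0673) = 1.2598 * 0.9327 = 1.175015
Square root: 1.175015^0.5 = 1.083981
Geometric mean = 1.083981 - 1 = 0.083981
As percentage: 8.40%

8.40%


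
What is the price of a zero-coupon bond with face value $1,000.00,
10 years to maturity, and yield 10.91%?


Formula: Price = FV / (1 + r)^n
Substituting: Price = $1,000.00 / (1 + 0.1091)^10
Discount factor: (1.1091)^10 = 2.816482
Price = $1,000.00 / 2.816482 = $355.05

$355.05


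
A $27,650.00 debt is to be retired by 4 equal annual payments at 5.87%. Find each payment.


Formula: PMT = PV * r / (1 - (1+r)^(-n))
Denominator: 1 - (1 + 0.0587)^(-4) = 0.204009
Numerator: $27,650.00 * 0.0587 = 1623.055
PMT = 1623.055 / 0.204009 = $7,955.81

$7,955.81


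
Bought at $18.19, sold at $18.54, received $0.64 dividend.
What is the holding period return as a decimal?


Formula: HPR = (P1 - P0 + D) / P0
Gain: $18.54 - $18.19 + $0.64 = $0.99
HPR = $0.99 / $18.19 = 0.0544

0.0544


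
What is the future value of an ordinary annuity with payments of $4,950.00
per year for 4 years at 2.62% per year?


Formula: FV = PMT * ((1+r)^n - 1) / r
Growth factor: (1 + 0.0262)^4 = 1.108991
Numerator: 1.108991 - 1 = 0.108991
FV = $4,950.00 * 0.108991 / 0.0262 = $20,591.82

$20,591.82


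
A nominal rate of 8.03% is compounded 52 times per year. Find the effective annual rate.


Formula: EAR = (1 + r/m)^m - 1
Period rate: r/m = 0.0803 / 52 = 0.001544
Compounding: (1 + 0.001544)^52 = 1.083545
EAR = 1.083545 - 1 = 0.083545

0.083545


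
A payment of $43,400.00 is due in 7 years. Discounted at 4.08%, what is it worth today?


Formula: PV = FV / (1 + r)^n
Substituting: PV = $43,400.00 / (1 + 0.0408)^7
Discount factor: (1.0408)^7 = 1.323034
PV = $43,400.00 / 1.323034 = $32,803.39

$32,803.39


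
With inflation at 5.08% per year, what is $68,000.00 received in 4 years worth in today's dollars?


Formula: Real value = nominal / (1 + inflation)^years
Price level: (1 + 0.0508)^4 = 1.219215
Real value = $68,000.00 / 1.219215 = $55,773.60

$55,773.60


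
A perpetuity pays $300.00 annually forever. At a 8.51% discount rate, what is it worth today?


Formula: PV = C / r
Substituting: PV = $300.00 / 0.0851
PV = $3,525.26

$3,525.26


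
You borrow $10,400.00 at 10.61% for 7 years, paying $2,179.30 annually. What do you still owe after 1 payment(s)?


Formula: Balance = PV*(1+r)^k - PMT*((1+r)^k - 1)/r
Growth: (1 + 0.1061)^1 = 1.1061
Accumulated factor: ((1+r)^k - 1)/r = 1.0
Balance = $10,400.00 * 1.1061 - $2,179.30 * 1.0
Balance = $9,324.14

$9,324.14


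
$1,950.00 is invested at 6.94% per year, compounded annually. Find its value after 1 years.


Formula: FV = P * (1 + r)^n
Substituting: FV = $1,950.00 * (1 + 0.0694)^1
Growth factor: (1.0694)^1 = 1.0694
FV = $1,950.00 * 1.0694 = $2,085.33

$2,085.33


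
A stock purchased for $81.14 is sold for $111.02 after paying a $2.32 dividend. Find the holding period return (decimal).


Formula: HPR = (P1 - P0 + D) / P0
Gain: $111.02 - $81.14 + $2.32 = $32.20
HPR = $32.20 / $81.14 = 0.3968

0.3968


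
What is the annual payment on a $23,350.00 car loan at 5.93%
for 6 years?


Formula: PMT = PV * r / (1 - (1+r)^(-n))
Denominator: 1 - (1 + 0.0593)^(-6) = 0.29224
Numerator: $23,350.00 * 0.0593 = 1384.655
PMT = 1384.655 / 0.29224 = $4,738.08

$4,738.08


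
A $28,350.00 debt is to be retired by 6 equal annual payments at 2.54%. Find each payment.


Formula: PMT = PV * r / (1 - (1+r)^(-n))
Denominator: 1 - (1 + 0.0254)^(-6) = 0.139719
Numerator: $28,350.00 * 0.0254 = 720.09
PMT = 720.09 / 0.139719 = $5,153.83

$5,153.83


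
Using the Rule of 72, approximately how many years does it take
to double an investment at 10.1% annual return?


Formula: Years ≈ 72 / r
Substituting: Years ≈ 72 / 10.1
Years ≈ 7.1

7.1 years


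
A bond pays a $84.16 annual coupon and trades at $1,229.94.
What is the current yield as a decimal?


Formula: Current yield = annual coupon / price
Substituting: CY = $84.16 / $1,229.94
CY = 0.068426

0.068426


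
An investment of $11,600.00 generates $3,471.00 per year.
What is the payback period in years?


Formula: Payback = investment / annual cash flow
Substituting: Payback = $11,600.00 / $3,471.00
Payback = 3.342 years

3.342 years


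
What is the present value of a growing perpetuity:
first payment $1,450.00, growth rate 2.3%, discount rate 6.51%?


Formula: PV = C / (r - g)
Spread: r - g = 0.0651 - 0.023 = 0.0421
Substituting: PV = $1,450.00 / 0.0421
PV = $34,441.81

$34,441.81


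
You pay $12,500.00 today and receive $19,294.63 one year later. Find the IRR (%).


Formula: IRR = C1/C0 - 1
Substituting: IRR = $19,294.63 / $12,500.00 - 1
Ratio: 1.54357 - 1 = 0.54357
IRR = 54.357%

54.357%


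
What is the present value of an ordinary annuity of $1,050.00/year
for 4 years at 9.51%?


Formula: PV = PMT * (1 - (1+r)^(-n)) / r
Discount factor: (1 + 0.0951)^(-4) = 0.69532
Bracket: 1 - 0.69532 = 0.30468
PV = $1,050.00 * 0.30468 / 0.0951 = $3,363.97

$3,363.97


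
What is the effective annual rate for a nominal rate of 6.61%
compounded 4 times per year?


Formula: EAR = (1 + r/m)^m - 1
Period rate: r/m = 0.0661 / 4 = 0.016525
Compounding: (1 + 0.016525)^4 = 1.067757
EAR = 1.067757 - 1 = 0.067757

0.067757


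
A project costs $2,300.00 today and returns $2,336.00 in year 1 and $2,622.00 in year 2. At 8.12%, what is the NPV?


Formula: NPV = C0 + C1/(1+r) + C2/(1+r)^2
Discount C1: $2,336.00 / (1 + 0.0812) = $2,160.56
Discount C2: $2,622.00 / (1 + 0.0812)^2 = $2,242.96
NPV = -$2,300.00 + $2,160.56 + $2,242.96 = $2,103.52

$2,103.52


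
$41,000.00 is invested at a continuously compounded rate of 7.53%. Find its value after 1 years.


Formula: FV = P * e^(r*t)
Exponent: r*t = 0.0753 * 1 = 0.0753
e^(0.0753) = 1.078208
FV = $41,000.00 * 1.078208 = $44,206.51

$44,206.51


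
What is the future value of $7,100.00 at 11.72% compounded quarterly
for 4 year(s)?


Formula: FV = P * (1 + r/m)^(m*t)
Period rate: r/m = 0.1172 / 4 = 0.0293
Total periods: m*t = 4 * 4 = 16
Growth factor: (1 + 0.0293)^16 = 1.587346
FV = $7,100.00 * 1.587346 = $11,270.16

$11,270.16


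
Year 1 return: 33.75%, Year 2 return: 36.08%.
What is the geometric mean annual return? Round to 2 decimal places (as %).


Formula: Geometric mean = ((1+r1)*(1+r2))^(1/2) - 1
Product: (1 + 0.3375) * (1 + 0.3608) = 1.3375 * 1.3608 = 1.82007
Square root: 1.82007^0.5 = 1.3491
Geometric mean = 1.3491 - 1 = 0.3491
As percentage: 34.91%

34.91%


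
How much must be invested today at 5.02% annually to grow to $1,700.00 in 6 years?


Formula: PV = FV / (1 + r)^n
Substituting: PV = $1,700.00 / (1 + 0.0502)^6
Discount factor: (1.0502)^6 = 1.341628
PV = $1,700.00 / 1.341628 = $1,267.12

$1,267.12


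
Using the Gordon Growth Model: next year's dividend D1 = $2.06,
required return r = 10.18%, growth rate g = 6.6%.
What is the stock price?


Formula: P = D1 / (r - g)
Spread: r - g = 0.1018 - 0.066 = 0.0358
Substituting: P = $2.06 / 0.0358
P = $57.54

$57.54


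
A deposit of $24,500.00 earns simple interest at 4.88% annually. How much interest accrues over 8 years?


Formula: I = P * r * t
Substituting: I = $24,500.00 * 0.0488 * 8
Step: I = $24,500.00 * 0.3904
I = $9,564.80

$9,564.80


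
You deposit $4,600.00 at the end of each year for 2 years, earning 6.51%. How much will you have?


Formula: FV = PMT * ((1+r)^n - 1) / r
Growth factor: (1 + 0.0651)^2 = 1.134438
Numerator: 1.134438 - 1 = 0.134438
FV = $4,600.00 * 0.134438 / 0.0651 = $9,499.46

$9,499.46


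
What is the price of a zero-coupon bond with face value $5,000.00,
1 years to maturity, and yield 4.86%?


Formula: Price = FV / (1 + r)^n
Substituting: Price = $5,000.00 / (1 + 0.0486)^1
Discount factor: (1.0486)^1 = 1.0486
Price = $5,000.00 / 1.0486 = $4,768.26

$4,768.26


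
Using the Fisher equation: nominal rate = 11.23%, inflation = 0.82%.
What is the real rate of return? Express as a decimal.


Formula: (1 + r_real) = (1 + r_nom) / (1 + inflation)
Substituting: (1 + r_real) = 1.1123 / 1.0082
(1 + r_real) = 1.103253
r_real = 1.103253 - 1 = 0.103253

0.103253


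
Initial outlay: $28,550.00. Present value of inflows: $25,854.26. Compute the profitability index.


Formula: PI = PV(cash flows) / initial investment
Substituting: PI = $25,854.26 / $28,550.00
PI = 0.9056

0.9056


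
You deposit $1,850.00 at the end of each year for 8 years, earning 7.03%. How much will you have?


Formula: FV = PMT * ((1+r)^n - 1) / r
Growth factor: (1 + 0.0703)^8 = 1.722044
Numerator: 1.722044 - 1 = 0.722044
FV = $1,850.00 * 0.722044 / 0.0703 = $19,001.15

$19,001.15


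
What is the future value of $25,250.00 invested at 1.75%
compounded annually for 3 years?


Formula: FV = P * (1 + r)^n
Substituting: FV = $25,250.00 * (1 + 0.0175)^3
Growth factor: (1.0175)^3 = 1.053424
FV = $25,250.00 * 1.053424 = $26,598.96

$26,598.96


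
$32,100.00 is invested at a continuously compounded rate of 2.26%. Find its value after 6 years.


Formula: FV = P * e^(r*t)
Exponent: r*t = 0.0226 * 6 = 0.1356
e^(0.1356) = 1.145224
FV = $32,100.00 * 1.145224 = $36,761.68

$36,761.68


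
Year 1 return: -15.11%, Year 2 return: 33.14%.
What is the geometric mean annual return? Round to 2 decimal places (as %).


Formula: Geometric mean = ((1+r1)*(1+r2))^(1/2) - 1
Product: (1 + -0.1511) * (1 + 0.3314) = 0.8489 * 1.3314 = 1.130225
Square root: 1.130225^0.5 = 1.063121
Geometric mean = 1.063121 - 1 = 0.063121
As percentage: 6.31%

6.31%


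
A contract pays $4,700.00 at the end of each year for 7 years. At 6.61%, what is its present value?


Formula: PV = PMT * (1 - (1+r)^(-n)) / r
Discount factor: (1 + 0.0661)^(-7) = 0.638873
Bracket: 1 - 0.638873 = 0.361127
PV = $4,700.00 * 0.361127 / 0.0661 = $25,677.73

$25,677.73
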